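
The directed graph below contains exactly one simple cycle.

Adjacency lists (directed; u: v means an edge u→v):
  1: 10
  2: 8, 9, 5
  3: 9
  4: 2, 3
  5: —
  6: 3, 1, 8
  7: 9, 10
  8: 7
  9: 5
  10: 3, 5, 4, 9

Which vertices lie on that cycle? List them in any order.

2, 4, 7, 8, 10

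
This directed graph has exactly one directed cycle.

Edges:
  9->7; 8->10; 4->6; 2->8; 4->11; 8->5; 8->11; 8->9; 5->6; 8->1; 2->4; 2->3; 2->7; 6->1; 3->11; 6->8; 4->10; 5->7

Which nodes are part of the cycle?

5, 6, 8

DFS with gray/black marking from 8:
8 gray
  5 gray
    6 gray
      1 gray
      1 black
      6→8: 8 is gray → back edge
Back edge closes the cycle 8 → 5 → 6 → 8; its vertices are {5, 6, 8}.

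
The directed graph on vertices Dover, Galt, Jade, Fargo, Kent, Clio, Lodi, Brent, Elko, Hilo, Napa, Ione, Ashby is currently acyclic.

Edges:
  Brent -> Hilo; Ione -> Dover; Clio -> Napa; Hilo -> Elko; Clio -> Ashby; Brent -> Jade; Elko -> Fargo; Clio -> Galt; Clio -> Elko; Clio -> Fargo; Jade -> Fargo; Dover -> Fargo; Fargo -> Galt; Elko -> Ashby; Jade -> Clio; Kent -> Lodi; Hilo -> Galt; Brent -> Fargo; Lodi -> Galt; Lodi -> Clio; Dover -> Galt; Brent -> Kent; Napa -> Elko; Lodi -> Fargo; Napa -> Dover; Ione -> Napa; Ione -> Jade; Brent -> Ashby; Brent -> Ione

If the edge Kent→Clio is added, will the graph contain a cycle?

No

Adding Kent→Clio creates a cycle iff Clio can already reach Kent.
Explore from Clio: no path reaches Kent. The graph stays acyclic.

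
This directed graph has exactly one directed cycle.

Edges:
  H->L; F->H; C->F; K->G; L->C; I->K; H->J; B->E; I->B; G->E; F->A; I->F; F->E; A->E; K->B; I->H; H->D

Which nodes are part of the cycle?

C, F, H, L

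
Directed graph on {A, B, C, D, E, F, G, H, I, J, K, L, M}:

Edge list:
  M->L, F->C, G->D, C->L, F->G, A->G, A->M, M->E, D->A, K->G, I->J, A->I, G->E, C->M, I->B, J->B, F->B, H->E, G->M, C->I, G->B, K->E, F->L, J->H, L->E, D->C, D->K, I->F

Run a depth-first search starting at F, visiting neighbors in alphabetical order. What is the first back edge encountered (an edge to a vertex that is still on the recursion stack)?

I->F

DFS from F (visiting neighbors in alphabetical order); mark gray on enter, black on exit:
F gray
  B gray
  B black
  C gray
    I gray
      I→B: B black — skip
      I→F: F is gray → back edge
First back edge: I → F.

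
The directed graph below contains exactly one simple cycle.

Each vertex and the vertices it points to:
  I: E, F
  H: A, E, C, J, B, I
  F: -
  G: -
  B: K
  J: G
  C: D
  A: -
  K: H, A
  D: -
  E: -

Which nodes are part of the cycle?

DFS with gray/black marking from H:
H gray
  A gray
  A black
  E gray
  E black
  C gray
    D gray
    D black
  C black
  J gray
    G gray
    G black
  J black
  B gray
    K gray
      K→H: H is gray → back edge
Back edge closes the cycle H → B → K → H; its vertices are {B, H, K}.

B, H, K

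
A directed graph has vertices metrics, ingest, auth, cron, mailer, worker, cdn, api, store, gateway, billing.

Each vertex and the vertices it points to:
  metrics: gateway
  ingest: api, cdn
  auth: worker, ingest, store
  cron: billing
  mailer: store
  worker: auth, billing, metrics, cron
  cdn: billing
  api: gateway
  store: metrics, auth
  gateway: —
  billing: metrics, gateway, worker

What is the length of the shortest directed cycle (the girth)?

For each vertex v, BFS finds the shortest path from v back to v.
The shortest such closed walk is store → auth → store, length 2.

2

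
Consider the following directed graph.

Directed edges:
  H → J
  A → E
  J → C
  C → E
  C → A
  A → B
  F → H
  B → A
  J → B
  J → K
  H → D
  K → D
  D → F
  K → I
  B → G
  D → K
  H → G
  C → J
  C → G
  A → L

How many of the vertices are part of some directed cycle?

8

A vertex is on a directed cycle iff it belongs to a strongly connected component of size ≥ 2 (or has a self-loop).
The vertices on cycles are {A, B, C, D, F, H, J, K} — 8 in total.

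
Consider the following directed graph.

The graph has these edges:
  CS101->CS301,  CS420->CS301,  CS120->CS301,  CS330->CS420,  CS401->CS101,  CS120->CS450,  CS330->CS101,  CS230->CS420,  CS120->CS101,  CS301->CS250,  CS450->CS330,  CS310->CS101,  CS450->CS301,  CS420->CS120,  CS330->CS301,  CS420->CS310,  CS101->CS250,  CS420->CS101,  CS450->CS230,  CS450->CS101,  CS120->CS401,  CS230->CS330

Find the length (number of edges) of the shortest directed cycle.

4

For each vertex v, BFS finds the shortest path from v back to v.
The shortest such closed walk is CS230 → CS420 → CS120 → CS450 → CS230, length 4.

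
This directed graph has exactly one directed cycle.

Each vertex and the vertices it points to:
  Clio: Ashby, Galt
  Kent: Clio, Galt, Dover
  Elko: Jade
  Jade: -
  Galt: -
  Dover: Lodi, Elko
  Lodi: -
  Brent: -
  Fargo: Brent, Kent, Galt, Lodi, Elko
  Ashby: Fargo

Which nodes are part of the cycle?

Clio, Kent, Ashby, Fargo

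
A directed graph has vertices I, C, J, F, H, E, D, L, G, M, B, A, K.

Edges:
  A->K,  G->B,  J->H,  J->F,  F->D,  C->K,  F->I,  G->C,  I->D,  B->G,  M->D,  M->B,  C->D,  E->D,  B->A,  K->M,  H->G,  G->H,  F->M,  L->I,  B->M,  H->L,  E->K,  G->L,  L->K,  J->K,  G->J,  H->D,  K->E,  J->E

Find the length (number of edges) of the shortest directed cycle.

For each vertex v, BFS finds the shortest path from v back to v.
The shortest such closed walk is G → H → G, length 2.

2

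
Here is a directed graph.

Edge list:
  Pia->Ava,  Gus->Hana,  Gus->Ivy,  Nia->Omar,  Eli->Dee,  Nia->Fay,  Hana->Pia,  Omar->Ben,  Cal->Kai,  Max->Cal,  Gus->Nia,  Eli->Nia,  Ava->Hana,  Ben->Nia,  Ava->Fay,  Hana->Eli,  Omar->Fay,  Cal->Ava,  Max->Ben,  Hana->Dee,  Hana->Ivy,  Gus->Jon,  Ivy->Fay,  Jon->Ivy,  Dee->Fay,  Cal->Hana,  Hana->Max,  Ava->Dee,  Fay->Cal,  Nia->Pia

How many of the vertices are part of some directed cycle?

12

A vertex is on a directed cycle iff it belongs to a strongly connected component of size ≥ 2 (or has a self-loop).
The vertices on cycles are {Ava, Ben, Cal, Dee, Eli, Fay, Ivy, Max, Nia, Pia, Hana, Omar} — 12 in total.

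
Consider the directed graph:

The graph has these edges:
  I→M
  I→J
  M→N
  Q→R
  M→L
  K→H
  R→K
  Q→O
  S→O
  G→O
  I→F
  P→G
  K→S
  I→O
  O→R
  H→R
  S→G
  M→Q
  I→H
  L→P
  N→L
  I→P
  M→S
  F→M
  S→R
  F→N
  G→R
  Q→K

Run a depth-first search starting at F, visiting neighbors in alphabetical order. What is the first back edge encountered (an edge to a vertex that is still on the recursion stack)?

DFS from F (visiting neighbors in alphabetical order); mark gray on enter, black on exit:
F gray
  M gray
    L gray
      P gray
        G gray
          O gray
            R gray
              K gray
                H gray
                  H→R: R is gray → back edge
First back edge: H → R.

H→R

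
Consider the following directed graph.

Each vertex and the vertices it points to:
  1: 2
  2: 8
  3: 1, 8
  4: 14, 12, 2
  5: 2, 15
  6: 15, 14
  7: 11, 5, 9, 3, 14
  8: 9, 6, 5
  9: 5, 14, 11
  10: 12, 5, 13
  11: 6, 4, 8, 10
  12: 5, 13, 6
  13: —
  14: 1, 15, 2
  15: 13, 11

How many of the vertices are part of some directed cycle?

12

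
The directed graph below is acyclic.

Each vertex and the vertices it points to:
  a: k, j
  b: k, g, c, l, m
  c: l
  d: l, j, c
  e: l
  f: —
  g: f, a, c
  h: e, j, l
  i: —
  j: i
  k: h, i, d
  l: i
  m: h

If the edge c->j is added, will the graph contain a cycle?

No

Adding c→j creates a cycle iff j can already reach c.
Explore from j: no path reaches c. The graph stays acyclic.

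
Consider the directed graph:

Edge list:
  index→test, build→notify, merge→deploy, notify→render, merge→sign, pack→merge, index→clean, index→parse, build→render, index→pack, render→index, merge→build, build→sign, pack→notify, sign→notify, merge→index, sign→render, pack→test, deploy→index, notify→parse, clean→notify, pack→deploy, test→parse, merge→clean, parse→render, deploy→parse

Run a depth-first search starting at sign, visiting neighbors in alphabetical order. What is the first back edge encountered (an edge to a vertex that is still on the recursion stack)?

clean→notify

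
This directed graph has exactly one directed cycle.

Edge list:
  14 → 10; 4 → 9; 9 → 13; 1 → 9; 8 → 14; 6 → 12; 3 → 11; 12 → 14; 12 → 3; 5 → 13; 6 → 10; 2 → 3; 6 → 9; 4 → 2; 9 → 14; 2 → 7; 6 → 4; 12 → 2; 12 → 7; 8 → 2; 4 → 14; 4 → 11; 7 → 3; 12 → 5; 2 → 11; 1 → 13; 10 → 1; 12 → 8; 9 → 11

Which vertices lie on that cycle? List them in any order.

1, 9, 10, 14

DFS with gray/black marking from 10:
10 gray
  1 gray
    13 gray
    13 black
    9 gray
      11 gray
      11 black
      14 gray
        14→10: 10 is gray → back edge
Back edge closes the cycle 10 → 1 → 9 → 14 → 10; its vertices are {1, 9, 10, 14}.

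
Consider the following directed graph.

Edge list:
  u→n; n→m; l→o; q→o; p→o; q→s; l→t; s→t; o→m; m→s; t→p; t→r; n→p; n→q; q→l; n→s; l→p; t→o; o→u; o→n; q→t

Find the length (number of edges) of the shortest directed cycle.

For each vertex v, BFS finds the shortest path from v back to v.
The shortest such closed walk is q → o → n → q, length 3.

3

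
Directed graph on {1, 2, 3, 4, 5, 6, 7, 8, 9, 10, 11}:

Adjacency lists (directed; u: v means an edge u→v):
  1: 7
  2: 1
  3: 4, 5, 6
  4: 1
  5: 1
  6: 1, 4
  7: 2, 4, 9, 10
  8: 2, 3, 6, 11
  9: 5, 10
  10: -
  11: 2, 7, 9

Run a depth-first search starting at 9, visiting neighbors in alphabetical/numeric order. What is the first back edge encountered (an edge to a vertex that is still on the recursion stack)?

2->1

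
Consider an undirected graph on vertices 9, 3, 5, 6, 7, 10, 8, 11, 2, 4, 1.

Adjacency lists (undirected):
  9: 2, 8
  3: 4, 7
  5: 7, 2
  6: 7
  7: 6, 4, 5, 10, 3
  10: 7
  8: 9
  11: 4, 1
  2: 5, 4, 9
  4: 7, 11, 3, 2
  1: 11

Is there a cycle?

Yes

DFS, tracking each vertex's parent; an edge to a visited non-parent vertex closes a cycle.
Start from 6:
visit 6 (parent –)
  visit 7 (parent 6)
    7–6: parent, skip
    visit 4 (parent 7)
      4–7: parent, skip
      visit 11 (parent 4)
        11–4: parent, skip
        visit 1 (parent 11)
          1–11: parent, skip
      visit 3 (parent 4)
        3–4: parent, skip
        3–7: 7 visited and ≠ parent → cycle
Cycle: 7 – 4 – 3 – 7.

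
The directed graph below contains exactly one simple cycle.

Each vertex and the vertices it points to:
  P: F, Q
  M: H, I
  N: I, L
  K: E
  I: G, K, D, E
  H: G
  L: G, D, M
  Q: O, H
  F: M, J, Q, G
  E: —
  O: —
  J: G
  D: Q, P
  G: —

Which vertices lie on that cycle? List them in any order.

D, F, I, M, P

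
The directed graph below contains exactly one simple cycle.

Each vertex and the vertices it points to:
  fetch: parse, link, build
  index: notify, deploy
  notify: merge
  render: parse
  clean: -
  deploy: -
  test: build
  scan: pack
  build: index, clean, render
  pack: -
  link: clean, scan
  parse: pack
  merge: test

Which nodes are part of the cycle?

test, build, index, merge, notify

DFS with gray/black marking from build:
build gray
  index gray
    notify gray
      merge gray
        test gray
          test→build: build is gray → back edge
Back edge closes the cycle build → index → notify → merge → test → build; its vertices are {test, build, index, merge, notify}.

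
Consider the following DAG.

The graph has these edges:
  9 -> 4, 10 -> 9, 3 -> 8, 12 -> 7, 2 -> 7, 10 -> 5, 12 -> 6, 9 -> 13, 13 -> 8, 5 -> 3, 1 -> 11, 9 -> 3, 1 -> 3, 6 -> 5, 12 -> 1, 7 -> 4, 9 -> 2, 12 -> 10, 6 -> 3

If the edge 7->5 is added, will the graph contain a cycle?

Adding 7→5 creates a cycle iff 5 can already reach 7.
Explore from 5: no path reaches 7. The graph stays acyclic.

No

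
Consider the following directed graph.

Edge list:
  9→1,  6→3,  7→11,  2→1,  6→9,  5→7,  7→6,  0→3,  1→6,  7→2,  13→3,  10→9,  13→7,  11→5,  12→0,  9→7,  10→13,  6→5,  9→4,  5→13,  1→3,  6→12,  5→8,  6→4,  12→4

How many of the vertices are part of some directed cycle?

8

A vertex is on a directed cycle iff it belongs to a strongly connected component of size ≥ 2 (or has a self-loop).
The vertices on cycles are {1, 2, 5, 6, 7, 9, 11, 13} — 8 in total.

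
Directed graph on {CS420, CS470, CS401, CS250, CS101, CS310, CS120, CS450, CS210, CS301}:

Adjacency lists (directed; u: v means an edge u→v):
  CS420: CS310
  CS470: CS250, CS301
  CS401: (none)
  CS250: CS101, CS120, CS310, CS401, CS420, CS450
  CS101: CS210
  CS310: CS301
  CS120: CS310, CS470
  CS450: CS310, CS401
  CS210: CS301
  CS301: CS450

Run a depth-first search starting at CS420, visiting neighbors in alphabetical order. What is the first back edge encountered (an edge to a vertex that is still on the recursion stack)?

CS450→CS310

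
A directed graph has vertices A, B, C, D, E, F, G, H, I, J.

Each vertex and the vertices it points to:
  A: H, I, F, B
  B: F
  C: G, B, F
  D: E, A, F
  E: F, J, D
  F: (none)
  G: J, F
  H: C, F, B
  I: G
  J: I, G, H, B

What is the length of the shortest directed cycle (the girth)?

For each vertex v, BFS finds the shortest path from v back to v.
The shortest such closed walk is E → D → E, length 2.

2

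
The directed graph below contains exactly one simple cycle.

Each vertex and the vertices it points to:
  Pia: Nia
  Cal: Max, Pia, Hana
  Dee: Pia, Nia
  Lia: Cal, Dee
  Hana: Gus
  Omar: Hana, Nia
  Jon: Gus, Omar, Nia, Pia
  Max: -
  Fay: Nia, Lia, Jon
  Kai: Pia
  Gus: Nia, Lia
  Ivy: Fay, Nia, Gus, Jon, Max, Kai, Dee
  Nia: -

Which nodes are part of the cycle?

Cal, Gus, Lia, Hana

DFS with gray/black marking from Gus:
Gus gray
  Nia gray
  Nia black
  Lia gray
    Cal gray
      Max gray
      Max black
      Pia gray
        Pia→Nia: Nia black — skip
      Pia black
      Hana gray
        Hana→Gus: Gus is gray → back edge
Back edge closes the cycle Gus → Lia → Cal → Hana → Gus; its vertices are {Cal, Gus, Lia, Hana}.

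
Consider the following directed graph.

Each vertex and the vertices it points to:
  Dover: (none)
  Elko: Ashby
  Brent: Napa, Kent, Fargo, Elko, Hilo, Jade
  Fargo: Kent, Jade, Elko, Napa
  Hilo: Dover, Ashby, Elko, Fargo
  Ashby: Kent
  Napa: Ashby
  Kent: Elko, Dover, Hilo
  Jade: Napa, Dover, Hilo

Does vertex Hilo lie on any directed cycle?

Yes

Hilo is on a cycle iff Hilo can reach itself via ≥1 edge.
Hilo → Ashby → Kent → Hilo — yes.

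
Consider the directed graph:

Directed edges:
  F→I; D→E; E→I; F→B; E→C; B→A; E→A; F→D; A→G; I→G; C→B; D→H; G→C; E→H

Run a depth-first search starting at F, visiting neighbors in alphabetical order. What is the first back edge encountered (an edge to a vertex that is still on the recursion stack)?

DFS from F (visiting neighbors in alphabetical order); mark gray on enter, black on exit:
F gray
  B gray
    A gray
      G gray
        C gray
          C→B: B is gray → back edge
First back edge: C → B.

C→B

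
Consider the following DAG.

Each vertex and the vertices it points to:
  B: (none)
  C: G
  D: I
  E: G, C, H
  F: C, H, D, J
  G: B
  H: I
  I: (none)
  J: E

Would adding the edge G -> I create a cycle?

Adding G→I creates a cycle iff I can already reach G.
Explore from I: no path reaches G. The graph stays acyclic.

No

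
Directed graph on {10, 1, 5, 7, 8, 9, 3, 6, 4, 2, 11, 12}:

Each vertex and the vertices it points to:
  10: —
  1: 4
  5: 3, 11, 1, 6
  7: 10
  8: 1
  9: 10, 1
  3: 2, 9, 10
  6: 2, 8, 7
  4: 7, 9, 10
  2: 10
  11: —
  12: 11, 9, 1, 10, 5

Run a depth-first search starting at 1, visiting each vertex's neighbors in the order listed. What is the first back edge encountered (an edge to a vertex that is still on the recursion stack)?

9->1

DFS from 1 (visiting each vertex's neighbors in the order listed); mark gray on enter, black on exit:
1 gray
  4 gray
    7 gray
      10 gray
      10 black
    7 black
    9 gray
      9→10: 10 black — skip
      9→1: 1 is gray → back edge
First back edge: 9 → 1.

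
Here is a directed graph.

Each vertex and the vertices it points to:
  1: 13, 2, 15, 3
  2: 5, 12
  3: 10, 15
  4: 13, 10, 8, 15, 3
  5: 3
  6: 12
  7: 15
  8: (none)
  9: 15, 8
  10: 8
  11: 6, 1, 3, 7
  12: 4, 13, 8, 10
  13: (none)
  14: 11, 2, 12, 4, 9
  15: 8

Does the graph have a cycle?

DFS with white/gray/black marking, starting from 5:
5 gray
  3 gray
    10 gray
      8 gray
      8 black
    10 black
    15 gray
      15→8: 8 black — skip
    15 black
  3 black
5 black
1 gray
  13 gray
  13 black
  2 gray
    2→5: 5 black — skip
    12 gray
      4 gray
        4→13: 13 black — skip
        4→10: 10 black — skip
        4→8: 8 black — skip
        4→15: 15 black — skip
        4→3: 3 black — skip
      4 black
      12→13: 13 black — skip
      12→8: 8 black — skip
      12→10: 10 black — skip
    12 black
  2 black
  1→15: 15 black — skip
  1→3: 3 black — skip
1 black
6 gray
  6→12: 12 black — skip
6 black
7 gray
  7→15: 15 black — skip
7 black
9 gray
  9→15: 15 black — skip
  9→8: 8 black — skip
9 black
11 gray
  11→6: 6 black — skip
  11→1: 1 black — skip
  11→3: 3 black — skip
  11→7: 7 black — skip
11 black
14 gray
  14→11: 11 black — skip
  14→2: 2 black — skip
  14→12: 12 black — skip
  14→4: 4 black — skip
  14→9: 9 black — skip
14 black
Every edge goes to a white or black vertex — no back edge, so the graph is acyclic.

No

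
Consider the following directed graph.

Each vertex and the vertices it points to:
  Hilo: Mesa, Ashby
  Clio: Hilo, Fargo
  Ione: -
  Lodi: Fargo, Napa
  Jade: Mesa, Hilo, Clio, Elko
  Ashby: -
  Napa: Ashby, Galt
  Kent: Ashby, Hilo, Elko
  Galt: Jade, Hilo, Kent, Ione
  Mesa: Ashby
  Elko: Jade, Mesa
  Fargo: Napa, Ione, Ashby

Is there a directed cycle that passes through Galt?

Yes

Galt is on a cycle iff Galt can reach itself via ≥1 edge.
Galt → Jade → Clio → Fargo → Napa → Galt — yes.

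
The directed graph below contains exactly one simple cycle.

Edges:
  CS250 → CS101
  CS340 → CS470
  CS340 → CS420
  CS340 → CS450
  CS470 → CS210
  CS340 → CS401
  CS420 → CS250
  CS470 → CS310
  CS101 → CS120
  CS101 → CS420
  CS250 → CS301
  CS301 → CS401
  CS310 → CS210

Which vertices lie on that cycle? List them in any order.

CS101, CS250, CS420

DFS with gray/black marking from CS420:
CS420 gray
  CS250 gray
    CS301 gray
      CS401 gray
      CS401 black
    CS301 black
    CS101 gray
      CS120 gray
      CS120 black
      CS101→CS420: CS420 is gray → back edge
Back edge closes the cycle CS420 → CS250 → CS101 → CS420; its vertices are {CS101, CS250, CS420}.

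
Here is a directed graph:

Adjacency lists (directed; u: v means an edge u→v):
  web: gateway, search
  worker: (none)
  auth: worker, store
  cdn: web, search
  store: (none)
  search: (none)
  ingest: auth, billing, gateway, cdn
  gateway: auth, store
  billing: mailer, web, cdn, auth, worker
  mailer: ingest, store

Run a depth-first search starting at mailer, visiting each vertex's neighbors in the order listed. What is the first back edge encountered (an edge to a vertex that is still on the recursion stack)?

billing->mailer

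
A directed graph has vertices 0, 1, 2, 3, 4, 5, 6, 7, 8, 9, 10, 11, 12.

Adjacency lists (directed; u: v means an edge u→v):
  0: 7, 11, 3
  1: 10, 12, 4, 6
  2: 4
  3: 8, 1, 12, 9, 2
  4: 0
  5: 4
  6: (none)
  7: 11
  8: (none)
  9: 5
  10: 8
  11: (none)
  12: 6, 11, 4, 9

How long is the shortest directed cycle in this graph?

For each vertex v, BFS finds the shortest path from v back to v.
The shortest such closed walk is 0 → 3 → 2 → 4 → 0, length 4.

4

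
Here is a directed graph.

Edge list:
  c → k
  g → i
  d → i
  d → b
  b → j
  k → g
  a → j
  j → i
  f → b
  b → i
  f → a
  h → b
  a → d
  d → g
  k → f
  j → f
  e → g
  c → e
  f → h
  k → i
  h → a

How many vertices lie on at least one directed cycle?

A vertex is on a directed cycle iff it belongs to a strongly connected component of size ≥ 2 (or has a self-loop).
The vertices on cycles are {a, b, d, f, h, j} — 6 in total.

6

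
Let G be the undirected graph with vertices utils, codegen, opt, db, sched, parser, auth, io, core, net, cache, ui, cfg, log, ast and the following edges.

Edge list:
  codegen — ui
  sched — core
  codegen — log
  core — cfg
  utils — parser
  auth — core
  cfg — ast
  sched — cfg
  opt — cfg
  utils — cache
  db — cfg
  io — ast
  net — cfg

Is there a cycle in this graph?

DFS, tracking each vertex's parent; an edge to a visited non-parent vertex closes a cycle.
Start from auth:
visit auth (parent –)
  visit core (parent auth)
    core–auth: parent, skip
    visit cfg (parent core)
      visit opt (parent cfg)
        opt–cfg: parent, skip
      visit sched (parent cfg)
        sched–core: core visited and ≠ parent → cycle
Cycle: core – cfg – sched – core.

Yes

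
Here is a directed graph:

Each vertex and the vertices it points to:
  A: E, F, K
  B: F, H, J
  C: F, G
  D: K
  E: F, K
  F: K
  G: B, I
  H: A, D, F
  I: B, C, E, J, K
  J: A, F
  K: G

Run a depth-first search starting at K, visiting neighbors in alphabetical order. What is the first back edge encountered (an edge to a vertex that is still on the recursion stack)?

DFS from K (visiting neighbors in alphabetical order); mark gray on enter, black on exit:
K gray
  G gray
    B gray
      F gray
        F→K: K is gray → back edge
First back edge: F → K.

F→K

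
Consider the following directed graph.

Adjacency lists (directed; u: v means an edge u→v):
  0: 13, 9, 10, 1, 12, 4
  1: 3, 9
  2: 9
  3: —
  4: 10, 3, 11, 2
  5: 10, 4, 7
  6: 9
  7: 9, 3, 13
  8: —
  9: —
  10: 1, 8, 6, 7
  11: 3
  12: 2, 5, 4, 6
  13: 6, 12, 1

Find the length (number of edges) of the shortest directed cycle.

4

For each vertex v, BFS finds the shortest path from v back to v.
The shortest such closed walk is 12 → 5 → 7 → 13 → 12, length 4.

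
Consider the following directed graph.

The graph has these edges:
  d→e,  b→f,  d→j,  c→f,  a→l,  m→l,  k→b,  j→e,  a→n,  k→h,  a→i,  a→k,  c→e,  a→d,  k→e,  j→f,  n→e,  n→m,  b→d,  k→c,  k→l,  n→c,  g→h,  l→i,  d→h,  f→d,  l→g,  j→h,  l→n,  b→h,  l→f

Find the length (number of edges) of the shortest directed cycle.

3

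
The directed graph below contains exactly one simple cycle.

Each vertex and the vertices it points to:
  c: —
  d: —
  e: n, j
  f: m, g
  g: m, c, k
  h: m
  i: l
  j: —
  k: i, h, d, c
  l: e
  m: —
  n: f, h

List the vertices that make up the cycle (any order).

DFS with gray/black marking from e:
e gray
  n gray
    f gray
      m gray
      m black
      g gray
        g→m: m black — skip
        c gray
        c black
        k gray
          i gray
            l gray
              l→e: e is gray → back edge
Back edge closes the cycle e → n → f → g → k → i → l → e; its vertices are {e, f, g, i, k, l, n}.

e, f, g, i, k, l, n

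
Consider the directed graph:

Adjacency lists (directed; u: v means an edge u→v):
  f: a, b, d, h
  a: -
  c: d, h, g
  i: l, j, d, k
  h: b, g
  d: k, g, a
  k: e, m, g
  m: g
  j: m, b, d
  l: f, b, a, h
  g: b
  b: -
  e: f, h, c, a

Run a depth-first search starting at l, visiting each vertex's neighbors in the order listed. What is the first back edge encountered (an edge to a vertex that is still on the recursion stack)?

e→f

DFS from l (visiting each vertex's neighbors in the order listed); mark gray on enter, black on exit:
l gray
  f gray
    a gray
    a black
    b gray
    b black
    d gray
      k gray
        e gray
          e→f: f is gray → back edge
First back edge: e → f.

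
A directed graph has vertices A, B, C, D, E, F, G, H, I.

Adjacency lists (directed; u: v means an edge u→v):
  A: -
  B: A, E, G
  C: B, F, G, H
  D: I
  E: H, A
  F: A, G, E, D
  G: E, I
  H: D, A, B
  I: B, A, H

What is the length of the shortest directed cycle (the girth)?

3

For each vertex v, BFS finds the shortest path from v back to v.
The shortest such closed walk is H → D → I → H, length 3.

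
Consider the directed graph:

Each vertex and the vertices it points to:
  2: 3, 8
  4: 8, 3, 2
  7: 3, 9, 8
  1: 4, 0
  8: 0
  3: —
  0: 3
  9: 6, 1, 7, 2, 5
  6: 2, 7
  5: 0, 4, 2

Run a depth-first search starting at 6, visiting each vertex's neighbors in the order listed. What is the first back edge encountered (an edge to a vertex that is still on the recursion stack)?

9→6

DFS from 6 (visiting each vertex's neighbors in the order listed); mark gray on enter, black on exit:
6 gray
  2 gray
    3 gray
    3 black
    8 gray
      0 gray
        0→3: 3 black — skip
      0 black
    8 black
  2 black
  7 gray
    7→3: 3 black — skip
    9 gray
      9→6: 6 is gray → back edge
First back edge: 9 → 6.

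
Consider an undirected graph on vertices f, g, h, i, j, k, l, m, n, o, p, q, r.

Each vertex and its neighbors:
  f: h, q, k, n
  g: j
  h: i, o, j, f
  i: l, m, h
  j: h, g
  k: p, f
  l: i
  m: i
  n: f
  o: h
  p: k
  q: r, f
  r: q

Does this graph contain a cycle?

DFS, tracking each vertex's parent; an edge to a visited non-parent vertex closes a cycle.
Start from r:
visit r (parent –)
  visit q (parent r)
    q–r: parent, skip
    visit f (parent q)
      visit h (parent f)
        visit i (parent h)
          visit l (parent i)
            l–i: parent, skip
          visit m (parent i)
            m–i: parent, skip
          i–h: parent, skip
        visit o (parent h)
          o–h: parent, skip
        visit j (parent h)
          j–h: parent, skip
          visit g (parent j)
            g–j: parent, skip
        h–f: parent, skip
      f–q: parent, skip
      visit k (parent f)
        visit p (parent k)
          p–k: parent, skip
        k–f: parent, skip
      visit n (parent f)
        n–f: parent, skip
No non-parent visited neighbor found — the graph is a forest.

No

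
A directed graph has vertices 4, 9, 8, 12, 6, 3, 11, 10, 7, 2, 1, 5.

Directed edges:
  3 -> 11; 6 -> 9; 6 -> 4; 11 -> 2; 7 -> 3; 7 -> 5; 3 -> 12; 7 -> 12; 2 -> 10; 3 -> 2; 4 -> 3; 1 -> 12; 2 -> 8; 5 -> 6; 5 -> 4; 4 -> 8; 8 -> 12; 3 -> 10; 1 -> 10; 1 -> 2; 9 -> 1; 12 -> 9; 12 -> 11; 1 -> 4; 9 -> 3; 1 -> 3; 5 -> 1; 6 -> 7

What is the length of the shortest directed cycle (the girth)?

For each vertex v, BFS finds the shortest path from v back to v.
The shortest such closed walk is 6 → 7 → 5 → 6, length 3.

3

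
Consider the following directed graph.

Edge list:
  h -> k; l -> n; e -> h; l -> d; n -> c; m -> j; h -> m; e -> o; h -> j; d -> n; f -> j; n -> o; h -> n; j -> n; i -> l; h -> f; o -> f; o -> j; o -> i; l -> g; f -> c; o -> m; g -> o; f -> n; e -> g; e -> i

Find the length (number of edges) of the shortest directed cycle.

For each vertex v, BFS finds the shortest path from v back to v.
The shortest such closed walk is o → j → n → o, length 3.

3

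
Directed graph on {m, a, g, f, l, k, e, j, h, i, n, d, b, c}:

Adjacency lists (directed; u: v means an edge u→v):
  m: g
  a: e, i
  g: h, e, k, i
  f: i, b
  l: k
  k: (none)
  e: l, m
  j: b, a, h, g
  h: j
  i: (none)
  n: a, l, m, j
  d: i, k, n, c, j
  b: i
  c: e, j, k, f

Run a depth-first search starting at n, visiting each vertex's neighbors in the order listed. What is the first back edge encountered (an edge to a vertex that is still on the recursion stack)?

j->a

DFS from n (visiting each vertex's neighbors in the order listed); mark gray on enter, black on exit:
n gray
  a gray
    e gray
      l gray
        k gray
        k black
      l black
      m gray
        g gray
          h gray
            j gray
              b gray
                i gray
                i black
              b black
              j→a: a is gray → back edge
First back edge: j → a.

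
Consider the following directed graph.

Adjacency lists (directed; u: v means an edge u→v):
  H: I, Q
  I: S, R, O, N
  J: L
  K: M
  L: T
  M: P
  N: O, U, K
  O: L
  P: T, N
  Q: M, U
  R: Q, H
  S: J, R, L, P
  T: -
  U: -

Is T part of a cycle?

No

T lies on a cycle iff there is a path from T back to itself.
Exploring from T, it never reaches itself; equivalently, its strongly connected component is a singleton.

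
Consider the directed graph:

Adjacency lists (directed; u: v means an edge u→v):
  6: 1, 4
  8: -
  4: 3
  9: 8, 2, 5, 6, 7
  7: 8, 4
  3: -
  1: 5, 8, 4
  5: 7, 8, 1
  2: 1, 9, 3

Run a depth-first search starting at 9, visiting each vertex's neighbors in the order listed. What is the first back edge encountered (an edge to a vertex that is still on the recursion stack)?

5→1

DFS from 9 (visiting each vertex's neighbors in the order listed); mark gray on enter, black on exit:
9 gray
  8 gray
  8 black
  2 gray
    1 gray
      5 gray
        7 gray
          7→8: 8 black — skip
          4 gray
            3 gray
            3 black
          4 black
        7 black
        5→8: 8 black — skip
        5→1: 1 is gray → back edge
First back edge: 5 → 1.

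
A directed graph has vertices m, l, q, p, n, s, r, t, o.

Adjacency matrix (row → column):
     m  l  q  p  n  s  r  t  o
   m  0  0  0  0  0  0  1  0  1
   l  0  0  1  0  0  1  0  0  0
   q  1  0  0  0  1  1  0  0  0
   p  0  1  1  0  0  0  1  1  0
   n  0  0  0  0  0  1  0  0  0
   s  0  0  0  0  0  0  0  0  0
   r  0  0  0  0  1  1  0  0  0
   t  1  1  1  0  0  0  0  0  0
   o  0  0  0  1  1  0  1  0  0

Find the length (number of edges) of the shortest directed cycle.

For each vertex v, BFS finds the shortest path from v back to v.
The shortest such closed walk is t → m → o → p → t, length 4.

4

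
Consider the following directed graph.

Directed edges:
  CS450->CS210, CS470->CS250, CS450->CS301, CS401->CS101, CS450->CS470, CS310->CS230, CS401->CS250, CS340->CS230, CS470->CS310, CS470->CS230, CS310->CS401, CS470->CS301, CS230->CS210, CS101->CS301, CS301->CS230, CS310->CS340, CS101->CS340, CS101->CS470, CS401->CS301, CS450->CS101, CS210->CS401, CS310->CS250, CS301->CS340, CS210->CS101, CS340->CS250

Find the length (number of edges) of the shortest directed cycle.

4

For each vertex v, BFS finds the shortest path from v back to v.
The shortest such closed walk is CS210 → CS401 → CS301 → CS230 → CS210, length 4.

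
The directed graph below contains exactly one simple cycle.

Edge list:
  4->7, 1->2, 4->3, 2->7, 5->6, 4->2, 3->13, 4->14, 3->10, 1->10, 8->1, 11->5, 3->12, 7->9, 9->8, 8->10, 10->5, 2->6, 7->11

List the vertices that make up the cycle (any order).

DFS with gray/black marking from 7:
7 gray
  11 gray
    5 gray
      6 gray
      6 black
    5 black
  11 black
  9 gray
    8 gray
      1 gray
        10 gray
          10→5: 5 black — skip
        10 black
        2 gray
          2→6: 6 black — skip
          2→7: 7 is gray → back edge
Back edge closes the cycle 7 → 9 → 8 → 1 → 2 → 7; its vertices are {1, 2, 7, 8, 9}.

1, 2, 7, 8, 9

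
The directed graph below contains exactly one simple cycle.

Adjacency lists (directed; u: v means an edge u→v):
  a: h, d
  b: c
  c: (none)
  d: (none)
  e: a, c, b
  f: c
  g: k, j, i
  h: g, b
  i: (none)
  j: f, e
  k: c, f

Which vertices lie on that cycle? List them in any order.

DFS with gray/black marking from a:
a gray
  h gray
    g gray
      k gray
        c gray
        c black
        f gray
          f→c: c black — skip
        f black
      k black
      j gray
        j→f: f black — skip
        e gray
          e→a: a is gray → back edge
Back edge closes the cycle a → h → g → j → e → a; its vertices are {a, e, g, h, j}.

a, e, g, h, j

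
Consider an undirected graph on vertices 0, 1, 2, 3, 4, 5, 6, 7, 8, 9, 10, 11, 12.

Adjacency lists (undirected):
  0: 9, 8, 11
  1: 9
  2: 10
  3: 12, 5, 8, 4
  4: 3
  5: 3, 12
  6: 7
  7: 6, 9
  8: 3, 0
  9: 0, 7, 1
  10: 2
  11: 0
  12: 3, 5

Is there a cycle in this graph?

Yes

DFS, tracking each vertex's parent; an edge to a visited non-parent vertex closes a cycle.
Start from 2:
visit 2 (parent –)
  visit 10 (parent 2)
    10–2: parent, skip
visit 0 (parent –)
  visit 9 (parent 0)
    9–0: parent, skip
    visit 7 (parent 9)
      visit 6 (parent 7)
        6–7: parent, skip
      7–9: parent, skip
    visit 1 (parent 9)
      1–9: parent, skip
  visit 8 (parent 0)
    visit 3 (parent 8)
      visit 12 (parent 3)
        12–3: parent, skip
        visit 5 (parent 12)
          5–3: 3 visited and ≠ parent → cycle
Cycle: 3 – 12 – 5 – 3.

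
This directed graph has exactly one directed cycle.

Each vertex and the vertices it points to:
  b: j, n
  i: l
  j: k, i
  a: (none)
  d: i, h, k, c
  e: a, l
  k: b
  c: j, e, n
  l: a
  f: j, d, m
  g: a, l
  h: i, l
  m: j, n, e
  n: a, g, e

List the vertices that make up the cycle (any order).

b, j, k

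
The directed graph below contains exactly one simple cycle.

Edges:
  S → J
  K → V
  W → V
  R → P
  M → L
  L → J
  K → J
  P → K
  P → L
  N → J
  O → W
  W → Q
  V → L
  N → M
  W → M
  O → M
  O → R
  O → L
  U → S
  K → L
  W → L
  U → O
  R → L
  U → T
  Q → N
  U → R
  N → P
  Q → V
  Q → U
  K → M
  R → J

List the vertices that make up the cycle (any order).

DFS with gray/black marking from U:
U gray
  T gray
  T black
  S gray
    J gray
    J black
  S black
  R gray
    L gray
      L→J: J black — skip
    L black
    P gray
      K gray
        V gray
          V→L: L black — skip
        V black
        M gray
          M→L: L black — skip
        M black
        K→L: L black — skip
        K→J: J black — skip
      K black
      P→L: L black — skip
    P black
    R→J: J black — skip
  R black
  O gray
    O→L: L black — skip
    O→R: R black — skip
    O→M: M black — skip
    W gray
      W→L: L black — skip
      W→V: V black — skip
      W→M: M black — skip
      Q gray
        N gray
          N→M: M black — skip
          N→P: P black — skip
          N→J: J black — skip
        N black
        Q→V: V black — skip
        Q→U: U is gray → back edge
Back edge closes the cycle U → O → W → Q → U; its vertices are {O, Q, U, W}.

O, Q, U, W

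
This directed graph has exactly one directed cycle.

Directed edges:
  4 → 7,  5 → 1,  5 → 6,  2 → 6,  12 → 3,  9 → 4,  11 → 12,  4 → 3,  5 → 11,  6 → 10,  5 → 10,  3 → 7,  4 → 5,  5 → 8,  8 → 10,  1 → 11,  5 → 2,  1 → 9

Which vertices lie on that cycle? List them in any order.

1, 4, 5, 9

DFS with gray/black marking from 5:
5 gray
  11 gray
    12 gray
      3 gray
        7 gray
        7 black
      3 black
    12 black
  11 black
  2 gray
    6 gray
      10 gray
      10 black
    6 black
  2 black
  8 gray
    8→10: 10 black — skip
  8 black
  5→10: 10 black — skip
  5→6: 6 black — skip
  1 gray
    9 gray
      4 gray
        4→5: 5 is gray → back edge
Back edge closes the cycle 5 → 1 → 9 → 4 → 5; its vertices are {1, 4, 5, 9}.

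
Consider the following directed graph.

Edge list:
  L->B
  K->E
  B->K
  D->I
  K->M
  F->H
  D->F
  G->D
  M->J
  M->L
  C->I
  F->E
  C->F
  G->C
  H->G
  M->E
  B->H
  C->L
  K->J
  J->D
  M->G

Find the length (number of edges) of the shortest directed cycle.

For each vertex v, BFS finds the shortest path from v back to v.
The shortest such closed walk is M → L → B → K → M, length 4.

4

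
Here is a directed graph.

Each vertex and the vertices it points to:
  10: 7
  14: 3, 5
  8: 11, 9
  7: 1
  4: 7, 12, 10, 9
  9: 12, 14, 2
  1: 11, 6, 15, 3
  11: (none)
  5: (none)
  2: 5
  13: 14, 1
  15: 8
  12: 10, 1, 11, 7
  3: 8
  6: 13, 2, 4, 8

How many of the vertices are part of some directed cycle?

12

A vertex is on a directed cycle iff it belongs to a strongly connected component of size ≥ 2 (or has a self-loop).
The vertices on cycles are {1, 3, 4, 6, 7, 8, 9, 10, 12, 13, 14, 15} — 12 in total.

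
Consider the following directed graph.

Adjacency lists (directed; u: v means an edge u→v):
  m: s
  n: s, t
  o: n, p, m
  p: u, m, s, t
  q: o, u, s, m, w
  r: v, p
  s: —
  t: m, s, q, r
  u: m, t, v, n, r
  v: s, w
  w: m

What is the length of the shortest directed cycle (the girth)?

For each vertex v, BFS finds the shortest path from v back to v.
The shortest such closed walk is q → u → t → q, length 3.

3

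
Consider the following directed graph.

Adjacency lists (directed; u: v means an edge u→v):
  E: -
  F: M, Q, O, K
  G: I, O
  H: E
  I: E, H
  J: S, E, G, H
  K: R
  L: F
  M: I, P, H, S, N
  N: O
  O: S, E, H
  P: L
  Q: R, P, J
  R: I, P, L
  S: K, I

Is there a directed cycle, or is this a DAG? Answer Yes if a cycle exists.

Yes

DFS with white/gray/black marking, starting from N:
N gray
  O gray
    S gray
      K gray
        R gray
          I gray
            E gray
            E black
            H gray
              H→E: E black — skip
            H black
          I black
          P gray
            L gray
              F gray
                M gray
                  M→I: I black — skip
                  M→P: P is gray → back edge
Back edge found, so a cycle exists: P → L → F → M → P.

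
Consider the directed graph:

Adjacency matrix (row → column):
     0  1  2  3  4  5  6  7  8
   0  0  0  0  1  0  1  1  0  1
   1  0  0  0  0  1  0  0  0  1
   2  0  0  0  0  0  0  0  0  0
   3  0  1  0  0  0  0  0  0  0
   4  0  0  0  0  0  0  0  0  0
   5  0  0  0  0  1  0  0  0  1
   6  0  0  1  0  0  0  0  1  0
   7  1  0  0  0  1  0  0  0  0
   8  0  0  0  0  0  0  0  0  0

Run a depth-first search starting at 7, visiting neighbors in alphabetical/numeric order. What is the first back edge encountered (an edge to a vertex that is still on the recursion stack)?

6->7

DFS from 7 (visiting neighbors in alphabetical/numeric order); mark gray on enter, black on exit:
7 gray
  0 gray
    3 gray
      1 gray
        4 gray
        4 black
        8 gray
        8 black
      1 black
    3 black
    5 gray
      5→4: 4 black — skip
      5→8: 8 black — skip
    5 black
    6 gray
      2 gray
      2 black
      6→7: 7 is gray → back edge
First back edge: 6 → 7.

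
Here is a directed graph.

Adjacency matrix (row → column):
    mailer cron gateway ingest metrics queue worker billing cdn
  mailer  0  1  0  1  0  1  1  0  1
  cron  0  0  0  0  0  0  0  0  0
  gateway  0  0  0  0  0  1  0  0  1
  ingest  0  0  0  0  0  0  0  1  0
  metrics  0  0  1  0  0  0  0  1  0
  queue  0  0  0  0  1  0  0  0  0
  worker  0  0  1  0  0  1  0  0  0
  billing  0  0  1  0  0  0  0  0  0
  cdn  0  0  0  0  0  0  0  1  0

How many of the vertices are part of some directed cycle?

5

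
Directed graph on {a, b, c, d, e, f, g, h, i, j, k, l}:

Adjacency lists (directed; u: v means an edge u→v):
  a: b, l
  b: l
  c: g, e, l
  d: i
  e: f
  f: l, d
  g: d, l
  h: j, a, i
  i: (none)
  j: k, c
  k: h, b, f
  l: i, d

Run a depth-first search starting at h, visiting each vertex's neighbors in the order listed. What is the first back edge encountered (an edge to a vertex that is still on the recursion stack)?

DFS from h (visiting each vertex's neighbors in the order listed); mark gray on enter, black on exit:
h gray
  j gray
    k gray
      k→h: h is gray → back edge
First back edge: k → h.

k→h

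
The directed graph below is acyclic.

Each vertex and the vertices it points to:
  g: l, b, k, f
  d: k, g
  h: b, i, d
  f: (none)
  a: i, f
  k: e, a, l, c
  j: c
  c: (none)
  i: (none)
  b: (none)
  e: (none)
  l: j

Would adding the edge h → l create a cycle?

Adding h→l creates a cycle iff l can already reach h.
Explore from l: no path reaches h. The graph stays acyclic.

No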